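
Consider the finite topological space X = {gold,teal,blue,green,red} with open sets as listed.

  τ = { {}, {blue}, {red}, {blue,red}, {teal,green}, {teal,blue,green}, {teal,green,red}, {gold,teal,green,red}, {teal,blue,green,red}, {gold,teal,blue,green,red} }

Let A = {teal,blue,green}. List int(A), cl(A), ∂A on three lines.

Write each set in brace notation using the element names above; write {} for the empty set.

U open, U⊆A: {}, {blue}, {teal,green}, {teal,blue,green}. int(A) = ⋃ = {teal,blue,green}
X∖A={gold,red}, int(X∖A)={red}, hence cl(A)={gold,teal,blue,green}
∂A: remove int from cl → {gold}

int(A) = {teal,blue,green}
cl(A)  = {gold,teal,blue,green}
∂A     = {gold}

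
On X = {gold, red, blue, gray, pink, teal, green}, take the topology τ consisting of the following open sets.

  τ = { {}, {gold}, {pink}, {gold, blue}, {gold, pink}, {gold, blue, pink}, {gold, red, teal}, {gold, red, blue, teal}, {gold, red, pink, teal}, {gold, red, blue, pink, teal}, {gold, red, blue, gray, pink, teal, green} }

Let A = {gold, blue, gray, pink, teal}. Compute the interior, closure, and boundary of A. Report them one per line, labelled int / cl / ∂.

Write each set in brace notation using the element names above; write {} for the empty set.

U open, U⊆A: {}, {gold}, {pink}, {gold, pink}, {gold, blue}, {gold, blue, pink}. int(A) = ⋃ = {gold, blue, pink}
X∖A={red, green}, int(X∖A)={}, hence cl(A)={gold, red, blue, gray, pink, teal, green}
∂A: remove int from cl → {red, gray, teal, green}

int(A) = {gold, blue, pink}
cl(A)  = {gold, red, blue, gray, pink, teal, green}
∂A     = {red, gray, teal, green}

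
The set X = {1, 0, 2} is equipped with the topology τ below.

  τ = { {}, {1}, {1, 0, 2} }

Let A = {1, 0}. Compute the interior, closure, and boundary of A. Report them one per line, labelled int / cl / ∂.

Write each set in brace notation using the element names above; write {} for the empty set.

int(A) = {1}
cl(A)  = {1, 0, 2}
∂A     = {0, 2}

opens ⊆ A: {}, {1}; union → int = {1}
complement {2}; its interior {}; cl(A) = X∖{} = {1, 0, 2}
boundary = {1, 0, 2} ∖ {1} = {0, 2}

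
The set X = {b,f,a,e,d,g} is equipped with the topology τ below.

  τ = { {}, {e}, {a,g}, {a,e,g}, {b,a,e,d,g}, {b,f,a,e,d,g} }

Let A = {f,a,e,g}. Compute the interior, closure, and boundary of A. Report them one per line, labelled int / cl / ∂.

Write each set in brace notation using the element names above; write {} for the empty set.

open subsets of A: {}, {e}, {a,g}, {a,e,g}; so int(A) = {a,e,g}
closure: X∖int(X∖A) = X∖{} = {b,f,a,e,d,g}
∂A = {b,f,a,e,d,g} minus {a,e,g} = {b,f,d}

int(A) = {a,e,g}
cl(A)  = {b,f,a,e,d,g}
∂A     = {b,f,d}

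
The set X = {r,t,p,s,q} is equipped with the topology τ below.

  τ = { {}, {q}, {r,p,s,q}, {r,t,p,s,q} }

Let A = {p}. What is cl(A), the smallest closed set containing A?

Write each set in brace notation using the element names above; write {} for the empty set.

{r,t,p,s}

cl via duality: int({r,t,s,q}) = {q}, so X∖{q} = {r,t,p,s}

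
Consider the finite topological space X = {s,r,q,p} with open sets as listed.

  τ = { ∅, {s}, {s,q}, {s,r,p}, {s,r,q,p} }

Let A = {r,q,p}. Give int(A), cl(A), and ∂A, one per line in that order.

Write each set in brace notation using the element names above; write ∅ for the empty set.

open subsets of A: ∅; so int(A) = ∅
closure: X∖int(X∖A) = X∖{s} = {r,q,p}
∂A = {r,q,p} minus ∅ = {r,q,p}

int(A) = ∅
cl(A)  = {r,q,p}
∂A     = {r,q,p}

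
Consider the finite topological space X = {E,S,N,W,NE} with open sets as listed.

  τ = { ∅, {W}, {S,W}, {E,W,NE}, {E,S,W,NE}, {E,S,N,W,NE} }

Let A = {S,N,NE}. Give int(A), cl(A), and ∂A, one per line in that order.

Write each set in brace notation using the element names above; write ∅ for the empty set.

interior: largest open inside A is ∅ (from ∅)
cl via duality: int({E,W}) = {W}, so X∖{W} = {E,S,N,NE}
cl∖int = {E,S,N,NE}

int(A) = ∅
cl(A)  = {E,S,N,NE}
∂A     = {E,S,N,NE}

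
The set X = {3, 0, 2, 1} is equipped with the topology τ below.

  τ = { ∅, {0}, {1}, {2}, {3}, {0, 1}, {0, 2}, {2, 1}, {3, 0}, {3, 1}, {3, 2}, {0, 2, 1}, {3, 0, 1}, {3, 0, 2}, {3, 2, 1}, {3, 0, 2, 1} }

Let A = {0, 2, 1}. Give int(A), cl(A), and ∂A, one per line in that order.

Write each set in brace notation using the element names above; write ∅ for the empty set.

opens ⊆ A: ∅, {0}, {1}, {2}, {0, 1}, {2, 1}, {0, 2}, {0, 2, 1}; union → int = {0, 2, 1}
complement {3}; its interior {3}; cl(A) = X∖{3} = {0, 2, 1}
boundary = {0, 2, 1} ∖ {0, 2, 1} = ∅

int(A) = {0, 2, 1}
cl(A)  = {0, 2, 1}
∂A     = ∅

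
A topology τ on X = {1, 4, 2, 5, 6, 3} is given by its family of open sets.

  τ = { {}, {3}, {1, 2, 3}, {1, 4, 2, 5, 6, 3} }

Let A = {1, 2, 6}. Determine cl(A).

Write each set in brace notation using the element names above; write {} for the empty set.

{1, 4, 2, 5, 6}

complement {4, 5, 3}; its interior {3}; cl(A) = X∖{3} = {1, 4, 2, 5, 6}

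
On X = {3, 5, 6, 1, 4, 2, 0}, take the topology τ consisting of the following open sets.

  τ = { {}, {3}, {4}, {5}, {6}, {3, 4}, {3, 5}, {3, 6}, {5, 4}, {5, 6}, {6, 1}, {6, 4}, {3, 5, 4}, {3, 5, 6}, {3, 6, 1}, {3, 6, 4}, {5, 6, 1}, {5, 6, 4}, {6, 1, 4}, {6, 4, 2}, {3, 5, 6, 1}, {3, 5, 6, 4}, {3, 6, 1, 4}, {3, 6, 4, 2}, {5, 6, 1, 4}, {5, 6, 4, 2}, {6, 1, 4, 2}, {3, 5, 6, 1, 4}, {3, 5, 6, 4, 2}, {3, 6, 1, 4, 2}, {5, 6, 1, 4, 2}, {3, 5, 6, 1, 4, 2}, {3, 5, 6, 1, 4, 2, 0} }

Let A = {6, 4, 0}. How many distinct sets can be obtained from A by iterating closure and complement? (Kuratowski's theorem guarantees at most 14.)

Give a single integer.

cl via duality: int({3, 5, 1, 2}) = {3, 5}, so X∖{3, 5} = {6, 1, 4, 2, 0}
Write k for closure, c for complement:
  1. A     = {6, 4, 0}
  2. kA    = {6, 1, 4, 2, 0}
  3. cA    = {3, 5, 1, 2}
  4. ckA   = {3, 5}
  5. kcA   = {3, 5, 1, 2, 0}
  6. kckA  = {3, 5, 0}
  7. ckcA  = {6, 4}
  8. ckckA = {6, 1, 4, 2}
applying k or c yields no new set

8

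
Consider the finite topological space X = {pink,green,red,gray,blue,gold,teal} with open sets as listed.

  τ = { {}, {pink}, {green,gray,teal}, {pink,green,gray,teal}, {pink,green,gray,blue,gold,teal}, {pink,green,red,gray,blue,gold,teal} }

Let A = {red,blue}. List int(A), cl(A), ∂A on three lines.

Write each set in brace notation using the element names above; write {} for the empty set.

U open, U⊆A: {}. int(A) = ⋃ = {}
X∖A={pink,green,gray,gold,teal}, int(X∖A)={pink,green,gray,teal}, hence cl(A)={red,blue,gold}
∂A: remove int from cl → {red,blue,gold}

int(A) = {}
cl(A)  = {red,blue,gold}
∂A     = {red,blue,gold}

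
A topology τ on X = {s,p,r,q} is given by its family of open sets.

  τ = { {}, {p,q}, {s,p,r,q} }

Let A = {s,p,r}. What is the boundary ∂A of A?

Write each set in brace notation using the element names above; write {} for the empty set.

{s,p,r,q}

open subsets of A: {}; so int(A) = {}
closure: X∖int(X∖A) = X∖{} = {s,p,r,q}
∂A = {s,p,r,q} minus {} = {s,p,r,q}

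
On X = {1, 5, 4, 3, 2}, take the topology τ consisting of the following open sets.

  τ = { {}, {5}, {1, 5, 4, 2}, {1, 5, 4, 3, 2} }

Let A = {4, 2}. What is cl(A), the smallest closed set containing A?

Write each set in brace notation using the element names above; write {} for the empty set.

{1, 4, 3, 2}

X∖A={1, 5, 3}, int(X∖A)={5}, hence cl(A)={1, 4, 3, 2}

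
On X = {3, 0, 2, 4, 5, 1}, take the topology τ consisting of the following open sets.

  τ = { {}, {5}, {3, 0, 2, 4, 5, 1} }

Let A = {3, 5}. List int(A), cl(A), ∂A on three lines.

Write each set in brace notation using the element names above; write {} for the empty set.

opens ⊆ A: {}, {5}; union → int = {5}
complement {0, 2, 4, 1}; its interior {}; cl(A) = X∖{} = {3, 0, 2, 4, 5, 1}
boundary = {3, 0, 2, 4, 5, 1} ∖ {5} = {3, 0, 2, 4, 1}

int(A) = {5}
cl(A)  = {3, 0, 2, 4, 5, 1}
∂A     = {3, 0, 2, 4, 1}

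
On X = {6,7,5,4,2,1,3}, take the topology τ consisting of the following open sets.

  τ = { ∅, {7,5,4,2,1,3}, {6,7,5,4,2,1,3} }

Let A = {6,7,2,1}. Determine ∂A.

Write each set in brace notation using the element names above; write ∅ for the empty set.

U open, U⊆A: ∅. int(A) = ⋃ = ∅
X∖A={5,4,3}, int(X∖A)=∅, hence cl(A)={6,7,5,4,2,1,3}
∂A: remove int from cl → {6,7,5,4,2,1,3}

{6,7,5,4,2,1,3}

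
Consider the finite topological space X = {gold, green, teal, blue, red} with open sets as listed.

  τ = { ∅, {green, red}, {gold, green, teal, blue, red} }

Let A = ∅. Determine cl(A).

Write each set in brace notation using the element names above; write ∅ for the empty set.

complement {gold, green, teal, blue, red}; its interior {gold, green, teal, blue, red}; cl(A) = X∖{gold, green, teal, blue, red} = ∅

∅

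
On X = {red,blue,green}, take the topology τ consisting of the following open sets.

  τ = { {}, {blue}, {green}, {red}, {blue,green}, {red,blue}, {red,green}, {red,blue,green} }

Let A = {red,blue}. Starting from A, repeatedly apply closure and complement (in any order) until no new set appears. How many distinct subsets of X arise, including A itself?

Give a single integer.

complement {green}; its interior {green}; cl(A) = X∖{green} = {red,blue}
With k = closure, c = complement:
  1. A     = {red,blue}
  2. cA    = {green}
k, c of each give nothing new

2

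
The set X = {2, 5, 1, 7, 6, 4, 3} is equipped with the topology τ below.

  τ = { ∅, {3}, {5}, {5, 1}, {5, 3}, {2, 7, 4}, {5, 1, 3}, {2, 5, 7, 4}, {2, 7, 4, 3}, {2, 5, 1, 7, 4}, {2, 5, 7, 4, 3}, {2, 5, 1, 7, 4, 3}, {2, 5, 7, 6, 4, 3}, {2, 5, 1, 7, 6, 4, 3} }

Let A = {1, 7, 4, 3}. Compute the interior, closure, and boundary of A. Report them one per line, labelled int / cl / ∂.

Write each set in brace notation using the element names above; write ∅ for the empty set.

int(A) = {3}
cl(A)  = {2, 1, 7, 6, 4, 3}
∂A     = {2, 1, 7, 6, 4}

interior: largest open inside A is {3} (from ∅, {3})
cl via duality: int({2, 5, 6}) = {5}, so X∖{5} = {2, 1, 7, 6, 4, 3}
cl∖int = {2, 1, 7, 6, 4}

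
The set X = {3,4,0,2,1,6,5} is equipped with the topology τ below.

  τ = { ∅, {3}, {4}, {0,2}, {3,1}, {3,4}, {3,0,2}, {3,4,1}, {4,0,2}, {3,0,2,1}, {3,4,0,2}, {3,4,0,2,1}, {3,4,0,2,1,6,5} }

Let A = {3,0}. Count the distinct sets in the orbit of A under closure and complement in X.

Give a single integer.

12

X∖A={4,2,1,6,5}, int(X∖A)={4}, hence cl(A)={3,0,2,1,6,5}
Orbit (k=closure, c=complement):
  1. A     = {3,0}
  2. kA    = {3,0,2,1,6,5}
  3. cA    = {4,2,1,6,5}
  4. ckA   = {4}
  5. kcA   = {4,0,2,1,6,5}
  6. kckA  = {4,6,5}
  7. ckcA  = {3}
  8. ckckA = {3,0,2,1}
  9. kckcA = {3,1,6,5}
  10. ckckcA = {4,0,2}
  11. kckckcA = {4,0,2,6,5}
  12. ckckckcA = {3,1}
(closed under both — stop)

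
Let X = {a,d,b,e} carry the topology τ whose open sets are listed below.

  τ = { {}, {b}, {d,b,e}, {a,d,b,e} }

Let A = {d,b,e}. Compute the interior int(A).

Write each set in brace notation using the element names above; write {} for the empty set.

U open, U⊆A: {}, {b}, {d,b,e}. int(A) = ⋃ = {d,b,e}

{d,b,e}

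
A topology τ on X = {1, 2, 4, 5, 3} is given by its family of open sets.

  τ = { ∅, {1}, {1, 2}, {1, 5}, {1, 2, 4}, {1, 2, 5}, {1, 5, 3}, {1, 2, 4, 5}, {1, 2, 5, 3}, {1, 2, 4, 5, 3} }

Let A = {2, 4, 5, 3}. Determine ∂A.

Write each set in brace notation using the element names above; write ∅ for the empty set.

{2, 4, 5, 3}

open subsets of A: ∅; so int(A) = ∅
closure: X∖int(X∖A) = X∖{1} = {2, 4, 5, 3}
∂A = {2, 4, 5, 3} minus ∅ = {2, 4, 5, 3}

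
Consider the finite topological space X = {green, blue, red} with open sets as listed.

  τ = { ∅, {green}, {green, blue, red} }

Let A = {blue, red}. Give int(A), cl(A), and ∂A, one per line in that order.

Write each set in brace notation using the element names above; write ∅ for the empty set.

int(A) = ∅
cl(A)  = {blue, red}
∂A     = {blue, red}

U open, U⊆A: ∅. int(A) = ⋃ = ∅
X∖A={green}, int(X∖A)={green}, hence cl(A)={blue, red}
∂A: remove int from cl → {blue, red}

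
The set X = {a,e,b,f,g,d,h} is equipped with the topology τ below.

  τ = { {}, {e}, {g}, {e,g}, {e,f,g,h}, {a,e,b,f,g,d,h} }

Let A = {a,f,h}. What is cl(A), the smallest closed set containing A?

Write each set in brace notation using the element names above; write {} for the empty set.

cl via duality: int({e,b,g,d}) = {e,g}, so X∖{e,g} = {a,b,f,d,h}

{a,b,f,d,h}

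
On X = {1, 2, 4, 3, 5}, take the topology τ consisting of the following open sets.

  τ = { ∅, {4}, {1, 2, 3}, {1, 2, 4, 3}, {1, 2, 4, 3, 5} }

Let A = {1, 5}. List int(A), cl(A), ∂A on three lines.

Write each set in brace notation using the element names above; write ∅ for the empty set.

int(A) = ∅
cl(A)  = {1, 2, 3, 5}
∂A     = {1, 2, 3, 5}

interior: largest open inside A is ∅ (from ∅)
cl via duality: int({2, 4, 3}) = {4}, so X∖{4} = {1, 2, 3, 5}
cl∖int = {1, 2, 3, 5}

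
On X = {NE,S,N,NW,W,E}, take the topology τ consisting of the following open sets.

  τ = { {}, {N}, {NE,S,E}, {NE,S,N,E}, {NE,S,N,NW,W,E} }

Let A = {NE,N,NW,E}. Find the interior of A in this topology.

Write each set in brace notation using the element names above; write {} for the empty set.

{N}

U open, U⊆A: {}, {N}. int(A) = ⋃ = {N}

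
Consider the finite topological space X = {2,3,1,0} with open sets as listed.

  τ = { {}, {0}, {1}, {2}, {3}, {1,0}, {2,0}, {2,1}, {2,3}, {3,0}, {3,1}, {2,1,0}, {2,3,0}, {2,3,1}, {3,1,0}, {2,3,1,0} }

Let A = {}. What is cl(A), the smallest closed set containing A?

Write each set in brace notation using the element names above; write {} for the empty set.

closure: X∖int(X∖A) = X∖{2,3,1,0} = {}

{}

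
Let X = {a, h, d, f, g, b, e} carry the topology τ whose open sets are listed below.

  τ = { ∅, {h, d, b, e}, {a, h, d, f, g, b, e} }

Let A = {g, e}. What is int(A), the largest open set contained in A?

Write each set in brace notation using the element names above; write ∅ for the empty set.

∅

opens ⊆ A: ∅; union → int = ∅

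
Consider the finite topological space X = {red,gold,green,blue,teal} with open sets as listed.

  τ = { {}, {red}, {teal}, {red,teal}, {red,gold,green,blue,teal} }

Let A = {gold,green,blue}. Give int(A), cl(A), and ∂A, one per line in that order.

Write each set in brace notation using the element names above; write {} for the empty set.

open subsets of A: {}; so int(A) = {}
closure: X∖int(X∖A) = X∖{red,teal} = {gold,green,blue}
∂A = {gold,green,blue} minus {} = {gold,green,blue}

int(A) = {}
cl(A)  = {gold,green,blue}
∂A     = {gold,green,blue}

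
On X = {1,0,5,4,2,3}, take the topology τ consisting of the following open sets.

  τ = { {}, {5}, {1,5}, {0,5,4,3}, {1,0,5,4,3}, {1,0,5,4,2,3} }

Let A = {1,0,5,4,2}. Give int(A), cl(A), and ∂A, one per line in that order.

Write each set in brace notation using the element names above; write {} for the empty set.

U open, U⊆A: {}, {5}, {1,5}. int(A) = ⋃ = {1,5}
X∖A={3}, int(X∖A)={}, hence cl(A)={1,0,5,4,2,3}
∂A: remove int from cl → {0,4,2,3}

int(A) = {1,5}
cl(A)  = {1,0,5,4,2,3}
∂A     = {0,4,2,3}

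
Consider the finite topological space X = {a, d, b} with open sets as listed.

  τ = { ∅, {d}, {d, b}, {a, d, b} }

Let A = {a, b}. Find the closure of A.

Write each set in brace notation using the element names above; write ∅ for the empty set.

complement {d}; its interior {d}; cl(A) = X∖{d} = {a, b}

{a, b}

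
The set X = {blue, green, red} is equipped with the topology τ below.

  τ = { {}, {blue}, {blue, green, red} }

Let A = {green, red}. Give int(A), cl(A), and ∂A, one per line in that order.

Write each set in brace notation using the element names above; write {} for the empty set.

int(A) = {}
cl(A)  = {green, red}
∂A     = {green, red}

open subsets of A: {}; so int(A) = {}
closure: X∖int(X∖A) = X∖{blue} = {green, red}
∂A = {green, red} minus {} = {green, red}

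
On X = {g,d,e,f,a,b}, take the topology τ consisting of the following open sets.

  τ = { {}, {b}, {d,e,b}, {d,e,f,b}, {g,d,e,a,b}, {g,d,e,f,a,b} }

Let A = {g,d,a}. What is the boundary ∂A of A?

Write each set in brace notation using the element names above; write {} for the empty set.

U open, U⊆A: {}. int(A) = ⋃ = {}
X∖A={e,f,b}, int(X∖A)={b}, hence cl(A)={g,d,e,f,a}
∂A: remove int from cl → {g,d,e,f,a}

{g,d,e,f,a}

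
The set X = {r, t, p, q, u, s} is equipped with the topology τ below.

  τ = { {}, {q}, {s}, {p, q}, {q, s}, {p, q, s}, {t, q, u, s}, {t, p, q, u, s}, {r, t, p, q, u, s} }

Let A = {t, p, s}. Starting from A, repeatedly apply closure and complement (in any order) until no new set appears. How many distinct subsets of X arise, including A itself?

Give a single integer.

complement {r, q, u}; its interior {q}; cl(A) = X∖{q} = {r, t, p, u, s}
With k = closure, c = complement:
  1. A     = {t, p, s}
  2. kA    = {r, t, p, u, s}
  3. cA    = {r, q, u}
  4. ckA   = {q}
  5. kcA   = {r, t, p, q, u}
  6. ckcA  = {s}
  7. kckcA = {r, t, u, s}
  8. ckckcA = {p, q}
k, c of each give nothing new

8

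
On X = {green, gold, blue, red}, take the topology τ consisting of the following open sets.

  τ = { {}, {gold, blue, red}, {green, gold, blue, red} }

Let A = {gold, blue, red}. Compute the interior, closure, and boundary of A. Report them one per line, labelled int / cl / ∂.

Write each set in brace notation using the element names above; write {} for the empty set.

int(A) = {gold, blue, red}
cl(A)  = {green, gold, blue, red}
∂A     = {green}

interior: largest open inside A is {gold, blue, red} (from {}, {gold, blue, red})
cl via duality: int({green}) = {}, so X∖{} = {green, gold, blue, red}
cl∖int = {green}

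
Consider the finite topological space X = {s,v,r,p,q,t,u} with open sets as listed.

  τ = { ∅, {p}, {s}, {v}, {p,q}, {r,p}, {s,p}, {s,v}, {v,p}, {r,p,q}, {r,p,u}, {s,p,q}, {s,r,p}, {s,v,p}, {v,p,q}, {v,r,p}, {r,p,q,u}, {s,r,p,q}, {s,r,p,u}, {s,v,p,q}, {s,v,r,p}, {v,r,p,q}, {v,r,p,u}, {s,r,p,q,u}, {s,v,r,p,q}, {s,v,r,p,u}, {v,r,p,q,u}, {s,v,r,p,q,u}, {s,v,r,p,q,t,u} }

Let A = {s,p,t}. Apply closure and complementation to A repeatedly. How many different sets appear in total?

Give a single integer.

complement {v,r,q,u}; its interior {v}; cl(A) = X∖{v} = {s,r,p,q,t,u}
With k = closure, c = complement:
  1. A     = {s,p,t}
  2. kA    = {s,r,p,q,t,u}
  3. cA    = {v,r,q,u}
  4. ckA   = {v}
  5. kcA   = {v,r,q,t,u}
  6. kckA  = {v,t}
  7. ckcA  = {s,p}
  8. ckckA = {s,r,p,q,u}
k, c of each give nothing new

8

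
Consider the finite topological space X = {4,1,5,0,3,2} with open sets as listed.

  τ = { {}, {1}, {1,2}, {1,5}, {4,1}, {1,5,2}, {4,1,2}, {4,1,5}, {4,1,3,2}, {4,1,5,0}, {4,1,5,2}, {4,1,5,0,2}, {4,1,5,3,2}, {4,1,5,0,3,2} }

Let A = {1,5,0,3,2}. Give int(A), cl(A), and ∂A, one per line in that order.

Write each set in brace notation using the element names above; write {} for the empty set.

open subsets of A: {}, {1}, {1,2}, {1,5}, {1,5,2}; so int(A) = {1,5,2}
closure: X∖int(X∖A) = X∖{} = {4,1,5,0,3,2}
∂A = {4,1,5,0,3,2} minus {1,5,2} = {4,0,3}

int(A) = {1,5,2}
cl(A)  = {4,1,5,0,3,2}
∂A     = {4,0,3}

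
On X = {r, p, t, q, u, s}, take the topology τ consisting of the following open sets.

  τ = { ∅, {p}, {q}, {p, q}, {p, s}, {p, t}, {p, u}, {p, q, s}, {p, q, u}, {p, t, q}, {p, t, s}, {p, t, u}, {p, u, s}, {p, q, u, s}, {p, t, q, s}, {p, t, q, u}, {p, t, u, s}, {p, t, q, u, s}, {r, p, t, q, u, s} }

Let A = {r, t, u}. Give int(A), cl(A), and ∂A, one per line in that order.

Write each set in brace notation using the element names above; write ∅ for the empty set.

int(A) = ∅
cl(A)  = {r, t, u}
∂A     = {r, t, u}

open subsets of A: ∅; so int(A) = ∅
closure: X∖int(X∖A) = X∖{p, q, s} = {r, t, u}
∂A = {r, t, u} minus ∅ = {r, t, u}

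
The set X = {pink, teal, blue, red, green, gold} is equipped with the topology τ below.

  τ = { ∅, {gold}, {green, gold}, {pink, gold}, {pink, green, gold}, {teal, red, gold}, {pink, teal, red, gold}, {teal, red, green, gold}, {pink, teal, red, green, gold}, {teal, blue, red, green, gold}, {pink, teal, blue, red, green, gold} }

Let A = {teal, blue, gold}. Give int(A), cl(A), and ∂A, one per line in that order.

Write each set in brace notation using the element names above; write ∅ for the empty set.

opens ⊆ A: ∅, {gold}; union → int = {gold}
complement {pink, red, green}; its interior ∅; cl(A) = X∖∅ = {pink, teal, blue, red, green, gold}
boundary = {pink, teal, blue, red, green, gold} ∖ {gold} = {pink, teal, blue, red, green}

int(A) = {gold}
cl(A)  = {pink, teal, blue, red, green, gold}
∂A     = {pink, teal, blue, red, green}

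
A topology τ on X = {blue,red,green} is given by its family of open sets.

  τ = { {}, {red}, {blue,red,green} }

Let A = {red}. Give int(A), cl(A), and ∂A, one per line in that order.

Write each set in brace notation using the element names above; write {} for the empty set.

interior: largest open inside A is {red} (from {}, {red})
cl via duality: int({blue,green}) = {}, so X∖{} = {blue,red,green}
cl∖int = {blue,green}

int(A) = {red}
cl(A)  = {blue,red,green}
∂A     = {blue,green}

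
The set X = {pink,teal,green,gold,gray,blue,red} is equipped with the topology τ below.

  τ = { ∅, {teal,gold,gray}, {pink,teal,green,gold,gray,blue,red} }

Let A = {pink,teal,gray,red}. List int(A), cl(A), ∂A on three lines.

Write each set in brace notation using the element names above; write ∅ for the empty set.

int(A) = ∅
cl(A)  = {pink,teal,green,gold,gray,blue,red}
∂A     = {pink,teal,green,gold,gray,blue,red}

open subsets of A: ∅; so int(A) = ∅
closure: X∖int(X∖A) = X∖∅ = {pink,teal,green,gold,gray,blue,red}
∂A = {pink,teal,green,gold,gray,blue,red} minus ∅ = {pink,teal,green,gold,gray,blue,red}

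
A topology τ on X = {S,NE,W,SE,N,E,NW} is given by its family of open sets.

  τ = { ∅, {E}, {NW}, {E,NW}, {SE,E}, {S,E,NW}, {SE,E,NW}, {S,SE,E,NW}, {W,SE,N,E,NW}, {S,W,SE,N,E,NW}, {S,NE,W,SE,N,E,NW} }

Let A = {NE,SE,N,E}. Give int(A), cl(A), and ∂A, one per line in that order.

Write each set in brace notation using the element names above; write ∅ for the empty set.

U open, U⊆A: ∅, {E}, {SE,E}. int(A) = ⋃ = {SE,E}
X∖A={S,W,NW}, int(X∖A)={NW}, hence cl(A)={S,NE,W,SE,N,E}
∂A: remove int from cl → {S,NE,W,N}

int(A) = {SE,E}
cl(A)  = {S,NE,W,SE,N,E}
∂A     = {S,NE,W,N}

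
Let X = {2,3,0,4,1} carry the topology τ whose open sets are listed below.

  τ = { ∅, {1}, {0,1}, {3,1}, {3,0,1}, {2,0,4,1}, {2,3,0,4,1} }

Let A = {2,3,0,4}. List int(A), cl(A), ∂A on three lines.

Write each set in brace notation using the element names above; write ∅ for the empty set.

int(A) = ∅
cl(A)  = {2,3,0,4}
∂A     = {2,3,0,4}

open subsets of A: ∅; so int(A) = ∅
closure: X∖int(X∖A) = X∖{1} = {2,3,0,4}
∂A = {2,3,0,4} minus ∅ = {2,3,0,4}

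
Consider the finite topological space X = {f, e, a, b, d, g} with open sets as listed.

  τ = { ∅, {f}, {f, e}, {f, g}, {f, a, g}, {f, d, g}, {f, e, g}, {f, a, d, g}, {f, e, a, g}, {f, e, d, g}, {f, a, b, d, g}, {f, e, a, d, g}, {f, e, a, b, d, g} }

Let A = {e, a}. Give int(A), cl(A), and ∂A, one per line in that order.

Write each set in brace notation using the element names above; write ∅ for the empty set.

int(A) = ∅
cl(A)  = {e, a, b}
∂A     = {e, a, b}

opens ⊆ A: ∅; union → int = ∅
complement {f, b, d, g}; its interior {f, d, g}; cl(A) = X∖{f, d, g} = {e, a, b}
boundary = {e, a, b} ∖ ∅ = {e, a, b}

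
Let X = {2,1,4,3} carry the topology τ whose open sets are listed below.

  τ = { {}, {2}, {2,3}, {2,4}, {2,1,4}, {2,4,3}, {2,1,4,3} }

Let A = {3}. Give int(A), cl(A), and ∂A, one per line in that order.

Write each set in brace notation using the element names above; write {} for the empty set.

open subsets of A: {}; so int(A) = {}
closure: X∖int(X∖A) = X∖{2,1,4} = {3}
∂A = {3} minus {} = {3}

int(A) = {}
cl(A)  = {3}
∂A     = {3}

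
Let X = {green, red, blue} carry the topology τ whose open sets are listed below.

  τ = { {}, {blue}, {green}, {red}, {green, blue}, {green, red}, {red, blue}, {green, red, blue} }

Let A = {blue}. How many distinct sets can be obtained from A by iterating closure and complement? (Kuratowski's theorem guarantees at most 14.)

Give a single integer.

2

closure: X∖int(X∖A) = X∖{green, red} = {blue}
Let k=closure and c=complement:
  1. A     = {blue}
  2. cA    = {green, red}
— saturated at 2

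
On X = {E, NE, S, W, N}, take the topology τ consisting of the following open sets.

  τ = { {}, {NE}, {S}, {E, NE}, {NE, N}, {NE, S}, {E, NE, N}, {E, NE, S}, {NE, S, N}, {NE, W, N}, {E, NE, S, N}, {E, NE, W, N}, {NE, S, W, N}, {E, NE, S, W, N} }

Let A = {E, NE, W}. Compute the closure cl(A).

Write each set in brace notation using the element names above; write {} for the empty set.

{E, NE, W, N}

closure: X∖int(X∖A) = X∖{S} = {E, NE, W, N}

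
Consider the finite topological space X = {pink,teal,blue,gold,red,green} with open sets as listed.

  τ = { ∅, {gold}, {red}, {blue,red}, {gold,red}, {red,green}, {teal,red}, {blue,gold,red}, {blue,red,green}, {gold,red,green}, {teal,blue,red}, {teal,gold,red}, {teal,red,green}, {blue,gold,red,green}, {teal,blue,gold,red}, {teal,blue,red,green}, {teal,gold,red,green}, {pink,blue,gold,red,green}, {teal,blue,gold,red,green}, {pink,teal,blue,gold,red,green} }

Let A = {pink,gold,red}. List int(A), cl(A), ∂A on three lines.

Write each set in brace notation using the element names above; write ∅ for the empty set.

opens ⊆ A: ∅, {gold}, {red}, {gold,red}; union → int = {gold,red}
complement {teal,blue,green}; its interior ∅; cl(A) = X∖∅ = {pink,teal,blue,gold,red,green}
boundary = {pink,teal,blue,gold,red,green} ∖ {gold,red} = {pink,teal,blue,green}

int(A) = {gold,red}
cl(A)  = {pink,teal,blue,gold,red,green}
∂A     = {pink,teal,blue,green}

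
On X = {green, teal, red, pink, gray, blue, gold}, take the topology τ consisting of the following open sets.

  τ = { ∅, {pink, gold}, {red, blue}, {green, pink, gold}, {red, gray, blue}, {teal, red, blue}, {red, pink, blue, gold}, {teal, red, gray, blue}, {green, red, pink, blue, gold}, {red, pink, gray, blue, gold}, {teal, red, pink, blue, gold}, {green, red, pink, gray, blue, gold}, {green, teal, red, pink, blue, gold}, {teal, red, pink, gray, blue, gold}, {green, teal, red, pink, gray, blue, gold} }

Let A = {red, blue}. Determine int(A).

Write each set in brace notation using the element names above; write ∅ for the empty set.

{red, blue}

interior: largest open inside A is {red, blue} (from ∅, {red, blue})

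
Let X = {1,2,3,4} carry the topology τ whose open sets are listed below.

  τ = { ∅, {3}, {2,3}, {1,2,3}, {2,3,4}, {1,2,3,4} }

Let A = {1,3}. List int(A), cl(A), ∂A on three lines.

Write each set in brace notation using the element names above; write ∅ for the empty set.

opens ⊆ A: ∅, {3}; union → int = {3}
complement {2,4}; its interior ∅; cl(A) = X∖∅ = {1,2,3,4}
boundary = {1,2,3,4} ∖ {3} = {1,2,4}

int(A) = {3}
cl(A)  = {1,2,3,4}
∂A     = {1,2,4}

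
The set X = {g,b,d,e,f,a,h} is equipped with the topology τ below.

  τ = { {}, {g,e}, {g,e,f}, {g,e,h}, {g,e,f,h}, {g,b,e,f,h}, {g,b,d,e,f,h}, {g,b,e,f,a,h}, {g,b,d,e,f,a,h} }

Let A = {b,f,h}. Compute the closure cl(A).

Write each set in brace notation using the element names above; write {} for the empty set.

closure: X∖int(X∖A) = X∖{g,e} = {b,d,f,a,h}

{b,d,f,a,h}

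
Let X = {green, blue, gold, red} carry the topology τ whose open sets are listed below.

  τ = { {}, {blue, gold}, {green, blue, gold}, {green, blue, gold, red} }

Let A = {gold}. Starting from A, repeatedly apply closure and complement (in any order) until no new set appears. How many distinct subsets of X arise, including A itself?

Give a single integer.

cl via duality: int({green, blue, red}) = {}, so X∖{} = {green, blue, gold, red}
Write k for closure, c for complement:
  1. A     = {gold}
  2. kA    = {green, blue, gold, red}
  3. cA    = {green, blue, red}
  4. ckA   = {}
applying k or c yields no new set

4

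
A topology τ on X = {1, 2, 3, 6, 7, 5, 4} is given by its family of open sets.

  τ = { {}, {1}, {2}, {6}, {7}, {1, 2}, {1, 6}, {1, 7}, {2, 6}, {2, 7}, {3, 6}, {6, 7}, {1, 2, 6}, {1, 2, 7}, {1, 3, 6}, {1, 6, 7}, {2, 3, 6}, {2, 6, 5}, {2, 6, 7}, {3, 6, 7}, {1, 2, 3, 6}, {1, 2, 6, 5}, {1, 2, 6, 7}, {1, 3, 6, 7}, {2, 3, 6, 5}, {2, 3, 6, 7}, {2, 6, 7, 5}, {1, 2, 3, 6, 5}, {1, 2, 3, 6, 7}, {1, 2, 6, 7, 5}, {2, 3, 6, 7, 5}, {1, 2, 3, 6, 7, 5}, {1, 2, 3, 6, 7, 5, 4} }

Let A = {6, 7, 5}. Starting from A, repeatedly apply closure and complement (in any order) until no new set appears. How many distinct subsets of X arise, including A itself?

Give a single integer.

8

X∖A={1, 2, 3, 4}, int(X∖A)={1, 2}, hence cl(A)={3, 6, 7, 5, 4}
Orbit (k=closure, c=complement):
  1. A     = {6, 7, 5}
  2. kA    = {3, 6, 7, 5, 4}
  3. cA    = {1, 2, 3, 4}
  4. ckA   = {1, 2}
  5. kcA   = {1, 2, 3, 5, 4}
  6. kckA  = {1, 2, 5, 4}
  7. ckcA  = {6, 7}
  8. ckckA = {3, 6, 7}
(closed under both — stop)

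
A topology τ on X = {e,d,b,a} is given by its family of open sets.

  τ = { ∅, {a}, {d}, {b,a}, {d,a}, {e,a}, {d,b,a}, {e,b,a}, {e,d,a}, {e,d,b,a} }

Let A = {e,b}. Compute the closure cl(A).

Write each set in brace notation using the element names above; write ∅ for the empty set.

{e,b}

cl via duality: int({d,a}) = {d,a}, so X∖{d,a} = {e,b}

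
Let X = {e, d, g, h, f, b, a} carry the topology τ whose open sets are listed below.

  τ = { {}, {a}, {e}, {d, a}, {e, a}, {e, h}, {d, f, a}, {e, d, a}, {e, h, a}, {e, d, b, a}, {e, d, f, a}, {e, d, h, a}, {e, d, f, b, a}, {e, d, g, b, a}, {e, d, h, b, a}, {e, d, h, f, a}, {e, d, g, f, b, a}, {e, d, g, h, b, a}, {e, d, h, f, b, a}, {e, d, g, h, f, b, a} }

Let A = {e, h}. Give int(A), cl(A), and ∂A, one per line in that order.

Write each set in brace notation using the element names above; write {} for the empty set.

int(A) = {e, h}
cl(A)  = {e, g, h, b}
∂A     = {g, b}

open subsets of A: {}, {e}, {e, h}; so int(A) = {e, h}
closure: X∖int(X∖A) = X∖{d, f, a} = {e, g, h, b}
∂A = {e, g, h, b} minus {e, h} = {g, b}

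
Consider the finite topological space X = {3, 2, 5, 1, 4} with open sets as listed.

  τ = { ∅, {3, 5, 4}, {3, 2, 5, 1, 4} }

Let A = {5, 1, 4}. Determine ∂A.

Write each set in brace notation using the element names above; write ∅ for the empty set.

{3, 2, 5, 1, 4}

open subsets of A: ∅; so int(A) = ∅
closure: X∖int(X∖A) = X∖∅ = {3, 2, 5, 1, 4}
∂A = {3, 2, 5, 1, 4} minus ∅ = {3, 2, 5, 1, 4}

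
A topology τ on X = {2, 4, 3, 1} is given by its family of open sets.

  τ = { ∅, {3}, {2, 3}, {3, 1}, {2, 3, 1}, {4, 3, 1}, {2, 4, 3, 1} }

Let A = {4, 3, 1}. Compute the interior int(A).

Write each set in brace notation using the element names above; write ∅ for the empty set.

U open, U⊆A: ∅, {3}, {3, 1}, {4, 3, 1}. int(A) = ⋃ = {4, 3, 1}

{4, 3, 1}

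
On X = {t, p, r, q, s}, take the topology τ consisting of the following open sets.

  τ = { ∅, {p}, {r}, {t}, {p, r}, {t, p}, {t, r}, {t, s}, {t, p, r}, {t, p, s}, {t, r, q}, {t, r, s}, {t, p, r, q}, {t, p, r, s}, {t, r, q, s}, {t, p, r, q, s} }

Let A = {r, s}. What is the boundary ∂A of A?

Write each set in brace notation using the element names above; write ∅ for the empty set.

{q, s}

opens ⊆ A: ∅, {r}; union → int = {r}
complement {t, p, q}; its interior {t, p}; cl(A) = X∖{t, p} = {r, q, s}
boundary = {r, q, s} ∖ {r} = {q, s}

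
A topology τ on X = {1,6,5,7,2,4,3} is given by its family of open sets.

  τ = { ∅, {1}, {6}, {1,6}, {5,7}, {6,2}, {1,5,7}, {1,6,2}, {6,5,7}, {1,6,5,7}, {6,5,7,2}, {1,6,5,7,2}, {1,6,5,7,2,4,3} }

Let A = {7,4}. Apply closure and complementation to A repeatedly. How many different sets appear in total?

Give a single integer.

complement {1,6,5,2,3}; its interior {1,6,2}; cl(A) = X∖{1,6,2} = {5,7,4,3}
With k = closure, c = complement:
  1. A     = {7,4}
  2. kA    = {5,7,4,3}
  3. cA    = {1,6,5,2,3}
  4. ckA   = {1,6,2}
  5. kcA   = {1,6,5,7,2,4,3}
  6. kckA  = {1,6,2,4,3}
  7. ckcA  = ∅
  8. ckckA = {5,7}
k, c of each give nothing new

8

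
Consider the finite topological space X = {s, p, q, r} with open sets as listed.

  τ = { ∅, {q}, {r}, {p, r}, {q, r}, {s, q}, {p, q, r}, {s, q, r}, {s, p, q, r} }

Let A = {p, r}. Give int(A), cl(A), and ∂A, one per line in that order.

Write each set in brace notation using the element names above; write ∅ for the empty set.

int(A) = {p, r}
cl(A)  = {p, r}
∂A     = ∅

opens ⊆ A: ∅, {r}, {p, r}; union → int = {p, r}
complement {s, q}; its interior {s, q}; cl(A) = X∖{s, q} = {p, r}
boundary = {p, r} ∖ {p, r} = ∅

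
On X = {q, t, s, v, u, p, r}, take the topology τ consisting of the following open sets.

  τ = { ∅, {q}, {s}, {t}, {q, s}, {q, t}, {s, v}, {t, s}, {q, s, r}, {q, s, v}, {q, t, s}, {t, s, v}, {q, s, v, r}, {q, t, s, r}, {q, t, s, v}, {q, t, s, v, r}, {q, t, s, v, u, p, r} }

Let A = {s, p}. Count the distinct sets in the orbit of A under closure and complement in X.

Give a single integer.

complement {q, t, v, u, r}; its interior {q, t}; cl(A) = X∖{q, t} = {s, v, u, p, r}
With k = closure, c = complement:
  1. A     = {s, p}
  2. kA    = {s, v, u, p, r}
  3. cA    = {q, t, v, u, r}
  4. ckA   = {q, t}
  5. kcA   = {q, t, v, u, p, r}
  6. kckA  = {q, t, u, p, r}
  7. ckcA  = {s}
  8. ckckA = {s, v}
k, c of each give nothing new

8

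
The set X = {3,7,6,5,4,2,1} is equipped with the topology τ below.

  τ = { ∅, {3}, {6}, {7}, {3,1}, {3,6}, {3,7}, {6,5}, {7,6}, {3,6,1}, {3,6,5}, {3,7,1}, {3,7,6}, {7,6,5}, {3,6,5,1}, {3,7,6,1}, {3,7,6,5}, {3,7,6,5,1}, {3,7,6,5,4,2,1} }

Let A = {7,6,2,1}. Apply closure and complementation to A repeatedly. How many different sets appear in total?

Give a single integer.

10

complement {3,5,4}; its interior {3}; cl(A) = X∖{3} = {7,6,5,4,2,1}
With k = closure, c = complement:
  1. A     = {7,6,2,1}
  2. kA    = {7,6,5,4,2,1}
  3. cA    = {3,5,4}
  4. ckA   = {3}
  5. kcA   = {3,5,4,2,1}
  6. kckA  = {3,4,2,1}
  7. ckcA  = {7,6}
  8. ckckA = {7,6,5}
  9. kckcA = {7,6,5,4,2}
  10. ckckcA = {3,1}
k, c of each give nothing new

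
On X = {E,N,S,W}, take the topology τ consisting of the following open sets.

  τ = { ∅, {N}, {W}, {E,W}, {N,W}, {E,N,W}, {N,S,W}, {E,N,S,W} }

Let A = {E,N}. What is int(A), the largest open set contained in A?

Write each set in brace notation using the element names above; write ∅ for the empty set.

opens ⊆ A: ∅, {N}; union → int = {N}

{N}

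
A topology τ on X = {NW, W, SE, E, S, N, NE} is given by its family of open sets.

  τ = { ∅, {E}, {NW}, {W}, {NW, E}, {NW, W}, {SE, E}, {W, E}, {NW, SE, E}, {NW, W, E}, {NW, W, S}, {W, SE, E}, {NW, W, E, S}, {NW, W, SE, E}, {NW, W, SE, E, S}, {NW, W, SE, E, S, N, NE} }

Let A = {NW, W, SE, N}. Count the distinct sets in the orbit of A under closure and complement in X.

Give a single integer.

10

X∖A={E, S, NE}, int(X∖A)={E}, hence cl(A)={NW, W, SE, S, N, NE}
Orbit (k=closure, c=complement):
  1. A     = {NW, W, SE, N}
  2. kA    = {NW, W, SE, S, N, NE}
  3. cA    = {E, S, NE}
  4. ckA   = {E}
  5. kcA   = {SE, E, S, N, NE}
  6. kckA  = {SE, E, N, NE}
  7. ckcA  = {NW, W}
  8. ckckA = {NW, W, S}
  9. kckcA = {NW, W, S, N, NE}
  10. ckckcA = {SE, E}
(closed under both — stop)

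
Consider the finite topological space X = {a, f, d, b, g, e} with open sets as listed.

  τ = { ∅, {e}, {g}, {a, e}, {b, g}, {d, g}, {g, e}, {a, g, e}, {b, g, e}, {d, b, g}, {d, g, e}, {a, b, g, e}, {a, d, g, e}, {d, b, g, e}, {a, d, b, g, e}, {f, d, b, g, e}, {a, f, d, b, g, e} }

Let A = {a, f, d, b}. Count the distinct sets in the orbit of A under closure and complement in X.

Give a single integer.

4

complement {g, e}; its interior {g, e}; cl(A) = X∖{g, e} = {a, f, d, b}
With k = closure, c = complement:
  1. A     = {a, f, d, b}
  2. cA    = {g, e}
  3. kcA   = {a, f, d, b, g, e}
  4. ckcA  = ∅
k, c of each give nothing new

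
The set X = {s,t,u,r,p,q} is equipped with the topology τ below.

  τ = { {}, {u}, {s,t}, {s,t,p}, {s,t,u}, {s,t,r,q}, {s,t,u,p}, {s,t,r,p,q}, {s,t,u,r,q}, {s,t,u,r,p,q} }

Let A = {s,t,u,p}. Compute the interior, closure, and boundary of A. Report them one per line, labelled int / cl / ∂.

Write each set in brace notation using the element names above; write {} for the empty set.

interior: largest open inside A is {s,t,u,p} (from {}, {u}, {s,t}, {s,t,p}, {s,t,u}, {s,t,u,p})
cl via duality: int({r,q}) = {}, so X∖{} = {s,t,u,r,p,q}
cl∖int = {r,q}

int(A) = {s,t,u,p}
cl(A)  = {s,t,u,r,p,q}
∂A     = {r,q}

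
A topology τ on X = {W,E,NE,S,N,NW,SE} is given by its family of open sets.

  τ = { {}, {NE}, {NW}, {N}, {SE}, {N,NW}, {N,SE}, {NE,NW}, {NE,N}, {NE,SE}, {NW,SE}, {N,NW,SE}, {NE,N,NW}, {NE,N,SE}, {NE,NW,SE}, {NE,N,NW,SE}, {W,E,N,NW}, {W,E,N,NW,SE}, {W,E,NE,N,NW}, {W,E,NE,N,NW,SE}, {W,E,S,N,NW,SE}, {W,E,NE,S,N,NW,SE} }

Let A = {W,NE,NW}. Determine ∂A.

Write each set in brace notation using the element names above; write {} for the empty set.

{W,E,S}

U open, U⊆A: {}, {NW}, {NE}, {NE,NW}. int(A) = ⋃ = {NE,NW}
X∖A={E,S,N,SE}, int(X∖A)={N,SE}, hence cl(A)={W,E,NE,S,NW}
∂A: remove int from cl → {W,E,S}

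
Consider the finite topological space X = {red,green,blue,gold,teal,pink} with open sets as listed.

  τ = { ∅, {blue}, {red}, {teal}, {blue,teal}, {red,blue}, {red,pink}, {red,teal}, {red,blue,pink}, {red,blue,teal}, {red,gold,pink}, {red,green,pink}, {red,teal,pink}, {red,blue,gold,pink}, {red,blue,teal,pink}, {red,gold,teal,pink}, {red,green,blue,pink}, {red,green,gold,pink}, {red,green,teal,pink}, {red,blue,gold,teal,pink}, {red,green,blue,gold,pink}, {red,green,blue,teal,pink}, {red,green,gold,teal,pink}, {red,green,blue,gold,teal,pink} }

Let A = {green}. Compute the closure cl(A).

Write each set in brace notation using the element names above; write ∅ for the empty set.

cl via duality: int({red,blue,gold,teal,pink}) = {red,blue,gold,teal,pink}, so X∖{red,blue,gold,teal,pink} = {green}

{green}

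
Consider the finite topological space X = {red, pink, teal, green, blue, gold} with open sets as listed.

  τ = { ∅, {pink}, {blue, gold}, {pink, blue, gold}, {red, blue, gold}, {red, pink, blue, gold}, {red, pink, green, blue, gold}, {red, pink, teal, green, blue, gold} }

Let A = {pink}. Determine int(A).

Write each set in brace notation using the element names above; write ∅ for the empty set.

{pink}

interior: largest open inside A is {pink} (from ∅, {pink})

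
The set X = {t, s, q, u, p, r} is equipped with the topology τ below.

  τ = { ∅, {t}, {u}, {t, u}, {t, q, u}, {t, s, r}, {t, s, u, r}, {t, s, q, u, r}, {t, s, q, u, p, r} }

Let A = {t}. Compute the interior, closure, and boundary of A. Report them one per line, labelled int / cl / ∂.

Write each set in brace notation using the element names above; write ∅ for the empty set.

int(A) = {t}
cl(A)  = {t, s, q, p, r}
∂A     = {s, q, p, r}

U open, U⊆A: ∅, {t}. int(A) = ⋃ = {t}
X∖A={s, q, u, p, r}, int(X∖A)={u}, hence cl(A)={t, s, q, p, r}
∂A: remove int from cl → {s, q, p, r}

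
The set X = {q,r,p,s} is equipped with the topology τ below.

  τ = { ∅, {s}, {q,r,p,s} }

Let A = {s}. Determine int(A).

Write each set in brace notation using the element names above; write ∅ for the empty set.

{s}

U open, U⊆A: ∅, {s}. int(A) = ⋃ = {s}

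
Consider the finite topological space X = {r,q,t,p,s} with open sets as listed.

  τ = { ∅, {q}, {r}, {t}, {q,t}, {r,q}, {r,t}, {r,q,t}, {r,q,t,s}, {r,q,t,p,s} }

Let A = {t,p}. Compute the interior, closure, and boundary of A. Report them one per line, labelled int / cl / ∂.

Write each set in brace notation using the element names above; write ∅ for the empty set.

int(A) = {t}
cl(A)  = {t,p,s}
∂A     = {p,s}

U open, U⊆A: ∅, {t}. int(A) = ⋃ = {t}
X∖A={r,q,s}, int(X∖A)={r,q}, hence cl(A)={t,p,s}
∂A: remove int from cl → {p,s}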